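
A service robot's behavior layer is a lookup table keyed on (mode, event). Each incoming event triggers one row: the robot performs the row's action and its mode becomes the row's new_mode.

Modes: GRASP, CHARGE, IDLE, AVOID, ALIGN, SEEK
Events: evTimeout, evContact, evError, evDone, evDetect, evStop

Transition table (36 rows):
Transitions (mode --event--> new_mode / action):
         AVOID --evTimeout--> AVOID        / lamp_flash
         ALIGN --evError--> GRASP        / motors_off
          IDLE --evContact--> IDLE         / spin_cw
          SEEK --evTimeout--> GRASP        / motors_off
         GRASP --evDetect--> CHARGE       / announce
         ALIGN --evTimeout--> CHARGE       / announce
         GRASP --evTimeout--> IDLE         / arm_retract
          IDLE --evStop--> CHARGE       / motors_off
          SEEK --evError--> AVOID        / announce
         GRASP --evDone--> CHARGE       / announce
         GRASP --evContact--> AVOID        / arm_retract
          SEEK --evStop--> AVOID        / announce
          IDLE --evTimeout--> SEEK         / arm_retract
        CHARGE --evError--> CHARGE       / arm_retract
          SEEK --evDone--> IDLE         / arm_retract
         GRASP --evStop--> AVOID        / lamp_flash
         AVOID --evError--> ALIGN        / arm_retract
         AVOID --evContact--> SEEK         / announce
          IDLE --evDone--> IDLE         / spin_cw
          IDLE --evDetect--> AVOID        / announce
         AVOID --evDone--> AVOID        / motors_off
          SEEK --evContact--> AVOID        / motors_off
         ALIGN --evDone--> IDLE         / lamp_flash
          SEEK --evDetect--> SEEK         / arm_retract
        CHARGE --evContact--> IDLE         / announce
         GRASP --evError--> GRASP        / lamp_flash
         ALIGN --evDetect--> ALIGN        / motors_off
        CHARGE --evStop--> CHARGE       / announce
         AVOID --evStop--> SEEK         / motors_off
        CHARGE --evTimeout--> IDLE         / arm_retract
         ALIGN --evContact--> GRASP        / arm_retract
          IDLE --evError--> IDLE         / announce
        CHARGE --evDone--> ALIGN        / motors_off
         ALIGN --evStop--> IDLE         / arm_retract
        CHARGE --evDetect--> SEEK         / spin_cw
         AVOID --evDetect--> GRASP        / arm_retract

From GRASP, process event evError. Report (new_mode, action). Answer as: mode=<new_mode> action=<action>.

current mode = GRASP; filter table to that mode:
  (GRASP, evDetect) → (CHARGE, announce)
  (GRASP, evTimeout) → (IDLE, arm_retract)
  (GRASP, evDone) → (CHARGE, announce)
  (GRASP, evContact) → (AVOID, arm_retract)
  (GRASP, evStop) → (AVOID, lamp_flash)
  (GRASP, evError) → (GRASP, lamp_flash)  ← event matches
event = evError selects (GRASP, lamp_flash)

mode=GRASP action=lamp_flash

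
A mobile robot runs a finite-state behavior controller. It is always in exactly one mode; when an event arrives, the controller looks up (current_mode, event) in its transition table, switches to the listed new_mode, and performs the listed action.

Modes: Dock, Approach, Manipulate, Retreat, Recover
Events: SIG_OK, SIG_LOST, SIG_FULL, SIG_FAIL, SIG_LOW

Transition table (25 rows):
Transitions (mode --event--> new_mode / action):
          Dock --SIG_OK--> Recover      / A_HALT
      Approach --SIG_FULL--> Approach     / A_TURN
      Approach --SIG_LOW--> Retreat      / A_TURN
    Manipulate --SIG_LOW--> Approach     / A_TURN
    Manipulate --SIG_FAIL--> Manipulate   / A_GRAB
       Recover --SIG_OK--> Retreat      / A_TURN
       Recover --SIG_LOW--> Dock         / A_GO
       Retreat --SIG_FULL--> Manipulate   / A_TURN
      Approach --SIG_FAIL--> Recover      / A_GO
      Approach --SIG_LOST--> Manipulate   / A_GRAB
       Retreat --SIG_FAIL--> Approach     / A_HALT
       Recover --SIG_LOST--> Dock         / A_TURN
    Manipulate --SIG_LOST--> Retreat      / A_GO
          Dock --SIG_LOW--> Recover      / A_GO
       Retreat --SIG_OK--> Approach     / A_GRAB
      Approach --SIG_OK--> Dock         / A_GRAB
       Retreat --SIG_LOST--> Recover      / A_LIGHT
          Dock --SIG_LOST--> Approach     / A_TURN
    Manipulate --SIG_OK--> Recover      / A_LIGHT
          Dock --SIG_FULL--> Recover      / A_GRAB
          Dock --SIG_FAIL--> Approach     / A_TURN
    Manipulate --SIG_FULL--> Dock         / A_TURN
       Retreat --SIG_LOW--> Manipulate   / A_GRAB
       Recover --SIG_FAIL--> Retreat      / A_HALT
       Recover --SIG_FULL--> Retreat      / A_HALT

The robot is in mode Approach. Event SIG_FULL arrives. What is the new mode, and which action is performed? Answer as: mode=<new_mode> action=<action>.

mode=Approach action=A_TURN

current mode = Approach; filter table to that mode:
  (Approach, SIG_FULL) → (Approach, A_TURN)  ← event matches
  (Approach, SIG_LOW) → (Retreat, A_TURN)
  (Approach, SIG_FAIL) → (Recover, A_GO)
  (Approach, SIG_LOST) → (Manipulate, A_GRAB)
  (Approach, SIG_OK) → (Dock, A_GRAB)
event = SIG_FULL selects (Approach, A_TURN)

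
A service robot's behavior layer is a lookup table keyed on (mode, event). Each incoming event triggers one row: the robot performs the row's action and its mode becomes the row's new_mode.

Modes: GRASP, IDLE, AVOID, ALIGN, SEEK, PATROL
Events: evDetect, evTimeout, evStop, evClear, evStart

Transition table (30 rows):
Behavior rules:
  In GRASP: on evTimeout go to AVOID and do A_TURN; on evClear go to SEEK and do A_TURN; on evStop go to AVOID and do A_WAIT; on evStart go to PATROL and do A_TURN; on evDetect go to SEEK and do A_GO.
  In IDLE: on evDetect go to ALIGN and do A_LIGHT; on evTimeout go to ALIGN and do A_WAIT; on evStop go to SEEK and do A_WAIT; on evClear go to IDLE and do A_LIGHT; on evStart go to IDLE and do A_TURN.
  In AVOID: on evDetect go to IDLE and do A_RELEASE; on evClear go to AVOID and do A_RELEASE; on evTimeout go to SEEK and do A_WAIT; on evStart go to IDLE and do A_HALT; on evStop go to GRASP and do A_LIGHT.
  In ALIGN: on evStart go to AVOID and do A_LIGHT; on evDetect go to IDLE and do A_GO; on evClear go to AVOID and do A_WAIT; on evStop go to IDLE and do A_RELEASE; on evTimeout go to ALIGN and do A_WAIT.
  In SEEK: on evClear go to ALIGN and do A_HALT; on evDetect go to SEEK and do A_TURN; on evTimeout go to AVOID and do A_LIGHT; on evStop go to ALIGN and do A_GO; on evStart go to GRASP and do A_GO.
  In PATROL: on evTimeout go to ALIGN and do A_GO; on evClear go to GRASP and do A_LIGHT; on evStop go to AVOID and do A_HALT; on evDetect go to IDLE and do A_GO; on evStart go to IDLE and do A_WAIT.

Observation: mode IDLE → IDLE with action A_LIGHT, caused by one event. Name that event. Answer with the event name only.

try evDetect: (IDLE, evDetect) → (ALIGN, A_LIGHT)
try evTimeout: (IDLE, evTimeout) → (ALIGN, A_WAIT)
try evStop: (IDLE, evStop) → (SEEK, A_WAIT)
try evClear: (IDLE, evClear) → (IDLE, A_LIGHT)  ← matches
try evStart: (IDLE, evStart) → (IDLE, A_TURN)

evClear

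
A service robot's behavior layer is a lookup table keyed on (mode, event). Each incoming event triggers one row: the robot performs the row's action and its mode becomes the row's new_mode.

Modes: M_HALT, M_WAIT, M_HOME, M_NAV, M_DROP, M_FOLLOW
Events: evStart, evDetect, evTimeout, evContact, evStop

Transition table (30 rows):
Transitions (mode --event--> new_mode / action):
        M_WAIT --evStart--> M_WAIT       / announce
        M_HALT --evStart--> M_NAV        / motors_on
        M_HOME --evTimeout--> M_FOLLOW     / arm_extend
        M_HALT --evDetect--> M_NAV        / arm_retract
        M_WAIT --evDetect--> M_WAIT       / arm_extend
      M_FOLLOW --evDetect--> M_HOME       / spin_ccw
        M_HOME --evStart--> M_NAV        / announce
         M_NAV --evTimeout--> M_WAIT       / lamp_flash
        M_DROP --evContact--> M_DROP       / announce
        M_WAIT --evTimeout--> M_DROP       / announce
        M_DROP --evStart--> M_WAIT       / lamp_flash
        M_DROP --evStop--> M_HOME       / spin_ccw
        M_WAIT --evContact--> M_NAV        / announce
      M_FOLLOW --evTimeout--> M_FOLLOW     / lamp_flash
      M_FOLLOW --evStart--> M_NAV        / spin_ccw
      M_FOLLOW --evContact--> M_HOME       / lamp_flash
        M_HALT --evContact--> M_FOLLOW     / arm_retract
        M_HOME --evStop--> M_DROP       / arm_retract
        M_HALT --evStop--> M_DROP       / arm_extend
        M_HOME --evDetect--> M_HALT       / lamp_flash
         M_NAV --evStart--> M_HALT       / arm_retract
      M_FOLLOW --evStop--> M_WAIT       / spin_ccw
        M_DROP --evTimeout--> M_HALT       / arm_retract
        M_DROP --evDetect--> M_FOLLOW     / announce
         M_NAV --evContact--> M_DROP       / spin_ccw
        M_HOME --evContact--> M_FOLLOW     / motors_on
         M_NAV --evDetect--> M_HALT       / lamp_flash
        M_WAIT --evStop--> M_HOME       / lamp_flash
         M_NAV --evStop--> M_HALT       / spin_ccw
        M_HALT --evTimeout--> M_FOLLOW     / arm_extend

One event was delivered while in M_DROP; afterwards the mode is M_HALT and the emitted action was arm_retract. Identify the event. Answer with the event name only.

evTimeout

try evStart: (M_DROP, evStart) → (M_WAIT, lamp_flash)
try evDetect: (M_DROP, evDetect) → (M_FOLLOW, announce)
try evTimeout: (M_DROP, evTimeout) → (M_HALT, arm_retract)  ← matches
try evContact: (M_DROP, evContact) → (M_DROP, announce)
try evStop: (M_DROP, evStop) → (M_HOME, spin_ccw)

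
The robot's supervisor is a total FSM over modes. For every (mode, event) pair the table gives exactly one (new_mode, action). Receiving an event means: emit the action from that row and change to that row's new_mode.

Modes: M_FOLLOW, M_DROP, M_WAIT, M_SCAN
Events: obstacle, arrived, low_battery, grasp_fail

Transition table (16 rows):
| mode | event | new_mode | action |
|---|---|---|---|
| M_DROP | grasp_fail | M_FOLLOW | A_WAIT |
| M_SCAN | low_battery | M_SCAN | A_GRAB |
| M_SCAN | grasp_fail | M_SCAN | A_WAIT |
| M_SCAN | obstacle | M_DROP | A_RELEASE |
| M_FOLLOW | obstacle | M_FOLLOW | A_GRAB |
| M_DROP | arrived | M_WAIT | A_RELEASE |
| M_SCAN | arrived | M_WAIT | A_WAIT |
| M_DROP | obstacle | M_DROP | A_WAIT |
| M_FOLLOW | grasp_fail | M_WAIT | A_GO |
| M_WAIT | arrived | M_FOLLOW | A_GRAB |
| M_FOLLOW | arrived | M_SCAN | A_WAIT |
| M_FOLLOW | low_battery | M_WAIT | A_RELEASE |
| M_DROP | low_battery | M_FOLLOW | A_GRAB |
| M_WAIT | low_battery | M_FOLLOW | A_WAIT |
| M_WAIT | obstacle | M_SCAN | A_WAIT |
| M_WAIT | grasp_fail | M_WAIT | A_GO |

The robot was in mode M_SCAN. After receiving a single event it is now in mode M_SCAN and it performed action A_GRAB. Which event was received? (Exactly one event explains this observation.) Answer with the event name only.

low_battery

try obstacle: (M_SCAN, obstacle) → (M_DROP, A_RELEASE)
try arrived: (M_SCAN, arrived) → (M_WAIT, A_WAIT)
try low_battery: (M_SCAN, low_battery) → (M_SCAN, A_GRAB)  ← matches
try grasp_fail: (M_SCAN, grasp_fail) → (M_SCAN, A_WAIT)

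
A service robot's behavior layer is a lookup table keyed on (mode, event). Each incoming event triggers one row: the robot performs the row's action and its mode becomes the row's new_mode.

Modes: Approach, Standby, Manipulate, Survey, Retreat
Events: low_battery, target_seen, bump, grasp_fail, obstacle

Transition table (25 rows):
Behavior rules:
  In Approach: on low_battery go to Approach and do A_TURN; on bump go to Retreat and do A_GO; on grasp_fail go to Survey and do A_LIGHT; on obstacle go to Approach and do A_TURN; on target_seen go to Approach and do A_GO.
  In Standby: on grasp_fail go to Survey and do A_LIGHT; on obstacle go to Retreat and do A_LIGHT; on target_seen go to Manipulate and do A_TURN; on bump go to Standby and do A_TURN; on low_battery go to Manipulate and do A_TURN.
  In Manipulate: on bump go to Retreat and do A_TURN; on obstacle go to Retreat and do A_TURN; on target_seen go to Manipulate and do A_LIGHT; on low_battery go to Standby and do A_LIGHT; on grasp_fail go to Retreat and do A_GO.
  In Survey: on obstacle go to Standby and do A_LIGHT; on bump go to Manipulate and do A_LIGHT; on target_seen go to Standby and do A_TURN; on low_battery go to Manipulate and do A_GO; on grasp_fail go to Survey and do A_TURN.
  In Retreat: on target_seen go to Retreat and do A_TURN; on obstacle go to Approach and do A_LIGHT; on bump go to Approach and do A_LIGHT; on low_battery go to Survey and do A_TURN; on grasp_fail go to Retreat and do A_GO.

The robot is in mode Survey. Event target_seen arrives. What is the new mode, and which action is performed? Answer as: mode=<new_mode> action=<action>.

current mode = Survey; filter table to that mode:
  (Survey, obstacle) → (Standby, A_LIGHT)
  (Survey, bump) → (Manipulate, A_LIGHT)
  (Survey, target_seen) → (Standby, A_TURN)  ← event matches
  (Survey, low_battery) → (Manipulate, A_GO)
  (Survey, grasp_fail) → (Survey, A_TURN)
event = target_seen selects (Standby, A_TURN)

mode=Standby action=A_TURN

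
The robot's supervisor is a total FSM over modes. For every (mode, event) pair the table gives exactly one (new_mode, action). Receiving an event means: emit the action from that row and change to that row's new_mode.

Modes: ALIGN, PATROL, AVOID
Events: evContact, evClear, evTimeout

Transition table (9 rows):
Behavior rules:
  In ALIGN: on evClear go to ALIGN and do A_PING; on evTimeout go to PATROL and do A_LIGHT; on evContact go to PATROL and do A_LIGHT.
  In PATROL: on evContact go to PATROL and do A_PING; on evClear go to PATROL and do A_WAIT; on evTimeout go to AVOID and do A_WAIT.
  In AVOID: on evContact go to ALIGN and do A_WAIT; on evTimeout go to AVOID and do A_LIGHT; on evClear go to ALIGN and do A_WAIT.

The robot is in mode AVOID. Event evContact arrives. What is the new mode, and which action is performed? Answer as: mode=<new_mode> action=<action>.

current mode = AVOID; filter table to that mode:
  (AVOID, evContact) → (ALIGN, A_WAIT)  ← event matches
  (AVOID, evTimeout) → (AVOID, A_LIGHT)
  (AVOID, evClear) → (ALIGN, A_WAIT)
event = evContact selects (ALIGN, A_WAIT)

mode=ALIGN action=A_WAIT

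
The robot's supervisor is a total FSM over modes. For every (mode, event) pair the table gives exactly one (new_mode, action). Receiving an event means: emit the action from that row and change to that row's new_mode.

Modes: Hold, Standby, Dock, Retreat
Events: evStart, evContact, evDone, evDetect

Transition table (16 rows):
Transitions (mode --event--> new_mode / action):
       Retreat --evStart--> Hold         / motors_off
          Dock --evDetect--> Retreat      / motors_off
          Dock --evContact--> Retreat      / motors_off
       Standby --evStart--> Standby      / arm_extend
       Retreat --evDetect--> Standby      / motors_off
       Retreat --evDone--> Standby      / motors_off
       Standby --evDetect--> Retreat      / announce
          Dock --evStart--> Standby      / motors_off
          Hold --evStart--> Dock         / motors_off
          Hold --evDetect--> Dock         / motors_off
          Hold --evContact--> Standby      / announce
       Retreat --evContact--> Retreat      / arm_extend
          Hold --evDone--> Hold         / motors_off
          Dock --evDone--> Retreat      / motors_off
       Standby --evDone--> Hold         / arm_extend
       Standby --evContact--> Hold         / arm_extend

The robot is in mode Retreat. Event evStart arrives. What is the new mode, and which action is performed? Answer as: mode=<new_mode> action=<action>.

mode=Hold action=motors_off

current mode = Retreat; filter table to that mode:
  (Retreat, evStart) → (Hold, motors_off)  ← event matches
  (Retreat, evDetect) → (Standby, motors_off)
  (Retreat, evDone) → (Standby, motors_off)
  (Retreat, evContact) → (Retreat, arm_extend)
event = evStart selects (Hold, motors_off)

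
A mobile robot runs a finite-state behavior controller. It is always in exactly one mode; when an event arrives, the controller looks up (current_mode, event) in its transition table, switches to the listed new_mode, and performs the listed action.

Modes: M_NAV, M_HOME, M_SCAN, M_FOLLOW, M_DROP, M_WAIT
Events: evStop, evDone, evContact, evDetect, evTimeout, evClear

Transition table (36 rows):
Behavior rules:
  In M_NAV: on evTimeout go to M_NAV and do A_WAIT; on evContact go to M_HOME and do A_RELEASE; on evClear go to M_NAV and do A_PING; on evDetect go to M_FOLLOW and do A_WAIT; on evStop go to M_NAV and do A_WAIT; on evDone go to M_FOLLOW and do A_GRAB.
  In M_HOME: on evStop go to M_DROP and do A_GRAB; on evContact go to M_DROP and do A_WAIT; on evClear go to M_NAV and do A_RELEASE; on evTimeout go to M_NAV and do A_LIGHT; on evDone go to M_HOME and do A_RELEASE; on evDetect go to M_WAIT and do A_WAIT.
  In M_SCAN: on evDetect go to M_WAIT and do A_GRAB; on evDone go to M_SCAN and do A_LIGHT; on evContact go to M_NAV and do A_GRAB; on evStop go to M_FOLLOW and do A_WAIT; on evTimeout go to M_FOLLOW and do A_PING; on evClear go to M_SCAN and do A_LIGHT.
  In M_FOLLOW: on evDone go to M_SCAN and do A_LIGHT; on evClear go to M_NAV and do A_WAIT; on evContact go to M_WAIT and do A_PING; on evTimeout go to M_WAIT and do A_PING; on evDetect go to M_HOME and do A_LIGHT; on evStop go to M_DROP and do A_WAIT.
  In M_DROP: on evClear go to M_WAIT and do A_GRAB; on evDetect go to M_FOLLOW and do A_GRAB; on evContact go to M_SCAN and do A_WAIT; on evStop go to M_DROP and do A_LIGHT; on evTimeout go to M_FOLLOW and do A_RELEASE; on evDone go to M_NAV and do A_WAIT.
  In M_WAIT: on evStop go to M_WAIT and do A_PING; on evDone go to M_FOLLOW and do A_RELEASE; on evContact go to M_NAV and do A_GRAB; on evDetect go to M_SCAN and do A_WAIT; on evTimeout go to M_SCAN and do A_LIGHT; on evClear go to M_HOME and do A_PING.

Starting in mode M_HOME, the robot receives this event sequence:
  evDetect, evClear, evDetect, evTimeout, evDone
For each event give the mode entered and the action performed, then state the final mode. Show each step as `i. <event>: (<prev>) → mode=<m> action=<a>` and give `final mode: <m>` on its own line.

1. evDetect: (M_HOME) → mode=M_WAIT action=A_WAIT
2. evClear: (M_WAIT) → mode=M_HOME action=A_PING
3. evDetect: (M_HOME) → mode=M_WAIT action=A_WAIT
4. evTimeout: (M_WAIT) → mode=M_SCAN action=A_LIGHT
5. evDone: (M_SCAN) → mode=M_SCAN action=A_LIGHT

final mode: M_SCAN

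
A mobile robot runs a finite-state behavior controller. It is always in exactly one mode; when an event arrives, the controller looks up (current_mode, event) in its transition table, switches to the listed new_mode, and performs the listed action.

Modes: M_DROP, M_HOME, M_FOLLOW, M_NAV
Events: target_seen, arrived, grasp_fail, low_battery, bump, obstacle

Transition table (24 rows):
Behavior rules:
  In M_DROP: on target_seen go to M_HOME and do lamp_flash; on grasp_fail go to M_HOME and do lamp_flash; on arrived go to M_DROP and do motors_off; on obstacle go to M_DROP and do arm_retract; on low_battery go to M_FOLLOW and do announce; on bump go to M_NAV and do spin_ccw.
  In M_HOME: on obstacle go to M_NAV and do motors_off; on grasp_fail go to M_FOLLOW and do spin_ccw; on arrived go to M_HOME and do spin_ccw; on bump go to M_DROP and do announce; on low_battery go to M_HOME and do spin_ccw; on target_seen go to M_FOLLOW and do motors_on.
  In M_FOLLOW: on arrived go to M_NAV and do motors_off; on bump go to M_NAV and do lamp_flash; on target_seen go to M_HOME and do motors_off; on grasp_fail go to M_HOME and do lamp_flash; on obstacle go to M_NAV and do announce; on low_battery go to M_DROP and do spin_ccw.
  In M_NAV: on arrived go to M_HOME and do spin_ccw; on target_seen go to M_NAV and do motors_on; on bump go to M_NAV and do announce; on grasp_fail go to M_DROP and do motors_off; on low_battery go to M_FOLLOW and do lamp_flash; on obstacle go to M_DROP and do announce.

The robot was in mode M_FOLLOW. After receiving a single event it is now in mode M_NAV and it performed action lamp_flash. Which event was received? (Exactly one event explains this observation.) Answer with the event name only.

try target_seen: (M_FOLLOW, target_seen) → (M_HOME, motors_off)
try arrived: (M_FOLLOW, arrived) → (M_NAV, motors_off)
try grasp_fail: (M_FOLLOW, grasp_fail) → (M_HOME, lamp_flash)
try low_battery: (M_FOLLOW, low_battery) → (M_DROP, spin_ccw)
try bump: (M_FOLLOW, bump) → (M_NAV, lamp_flash)  ← matches
try obstacle: (M_FOLLOW, obstacle) → (M_NAV, announce)

bump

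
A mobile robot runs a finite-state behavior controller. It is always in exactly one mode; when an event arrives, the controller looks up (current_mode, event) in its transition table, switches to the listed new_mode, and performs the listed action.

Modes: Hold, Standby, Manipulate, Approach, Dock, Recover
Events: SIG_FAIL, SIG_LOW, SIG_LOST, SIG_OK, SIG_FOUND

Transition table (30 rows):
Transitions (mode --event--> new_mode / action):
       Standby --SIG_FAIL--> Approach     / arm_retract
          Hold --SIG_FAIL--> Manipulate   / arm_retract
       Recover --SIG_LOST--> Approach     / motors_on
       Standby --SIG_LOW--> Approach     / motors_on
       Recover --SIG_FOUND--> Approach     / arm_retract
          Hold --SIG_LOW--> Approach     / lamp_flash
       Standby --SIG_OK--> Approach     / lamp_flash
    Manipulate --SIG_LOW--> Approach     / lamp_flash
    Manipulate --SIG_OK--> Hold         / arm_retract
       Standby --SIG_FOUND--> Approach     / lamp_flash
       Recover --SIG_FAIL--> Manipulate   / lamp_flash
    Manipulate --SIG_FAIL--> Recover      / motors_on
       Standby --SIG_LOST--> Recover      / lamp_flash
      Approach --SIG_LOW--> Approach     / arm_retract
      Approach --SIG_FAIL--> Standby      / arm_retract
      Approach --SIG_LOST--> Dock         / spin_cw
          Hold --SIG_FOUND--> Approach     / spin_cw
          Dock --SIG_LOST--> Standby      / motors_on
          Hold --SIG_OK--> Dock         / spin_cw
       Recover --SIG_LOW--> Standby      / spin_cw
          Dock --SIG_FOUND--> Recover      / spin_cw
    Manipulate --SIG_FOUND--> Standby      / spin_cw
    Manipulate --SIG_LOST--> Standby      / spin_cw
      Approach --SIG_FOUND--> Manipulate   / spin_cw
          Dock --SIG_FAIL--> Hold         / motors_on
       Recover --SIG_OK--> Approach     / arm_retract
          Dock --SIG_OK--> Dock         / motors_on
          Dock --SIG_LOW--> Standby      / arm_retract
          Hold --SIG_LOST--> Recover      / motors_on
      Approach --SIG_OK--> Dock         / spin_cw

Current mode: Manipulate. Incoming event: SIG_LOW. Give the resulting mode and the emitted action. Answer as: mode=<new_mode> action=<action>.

mode=Approach action=lamp_flash

current mode = Manipulate; filter table to that mode:
  (Manipulate, SIG_LOW) → (Approach, lamp_flash)  ← event matches
  (Manipulate, SIG_OK) → (Hold, arm_retract)
  (Manipulate, SIG_FAIL) → (Recover, motors_on)
  (Manipulate, SIG_FOUND) → (Standby, spin_cw)
  (Manipulate, SIG_LOST) → (Standby, spin_cw)
event = SIG_LOW selects (Approach, lamp_flash)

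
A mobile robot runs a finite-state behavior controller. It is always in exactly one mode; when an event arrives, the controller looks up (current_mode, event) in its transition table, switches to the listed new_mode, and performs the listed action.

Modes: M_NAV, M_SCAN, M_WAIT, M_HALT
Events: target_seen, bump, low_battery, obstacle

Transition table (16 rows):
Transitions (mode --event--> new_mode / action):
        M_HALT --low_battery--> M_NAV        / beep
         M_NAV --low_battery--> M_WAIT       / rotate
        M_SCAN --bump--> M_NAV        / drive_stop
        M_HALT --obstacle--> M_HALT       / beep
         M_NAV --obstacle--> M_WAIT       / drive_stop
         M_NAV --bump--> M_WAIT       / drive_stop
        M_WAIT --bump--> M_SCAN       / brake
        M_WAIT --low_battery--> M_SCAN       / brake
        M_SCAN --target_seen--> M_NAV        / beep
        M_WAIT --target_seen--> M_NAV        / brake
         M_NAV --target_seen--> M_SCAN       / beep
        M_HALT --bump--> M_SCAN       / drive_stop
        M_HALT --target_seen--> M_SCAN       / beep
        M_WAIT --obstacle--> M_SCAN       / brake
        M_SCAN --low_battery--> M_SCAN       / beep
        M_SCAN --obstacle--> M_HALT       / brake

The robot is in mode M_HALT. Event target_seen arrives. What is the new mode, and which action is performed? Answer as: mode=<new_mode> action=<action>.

current mode = M_HALT; filter table to that mode:
  (M_HALT, low_battery) → (M_NAV, beep)
  (M_HALT, obstacle) → (M_HALT, beep)
  (M_HALT, bump) → (M_SCAN, drive_stop)
  (M_HALT, target_seen) → (M_SCAN, beep)  ← event matches
event = target_seen selects (M_SCAN, beep)

mode=M_SCAN action=beep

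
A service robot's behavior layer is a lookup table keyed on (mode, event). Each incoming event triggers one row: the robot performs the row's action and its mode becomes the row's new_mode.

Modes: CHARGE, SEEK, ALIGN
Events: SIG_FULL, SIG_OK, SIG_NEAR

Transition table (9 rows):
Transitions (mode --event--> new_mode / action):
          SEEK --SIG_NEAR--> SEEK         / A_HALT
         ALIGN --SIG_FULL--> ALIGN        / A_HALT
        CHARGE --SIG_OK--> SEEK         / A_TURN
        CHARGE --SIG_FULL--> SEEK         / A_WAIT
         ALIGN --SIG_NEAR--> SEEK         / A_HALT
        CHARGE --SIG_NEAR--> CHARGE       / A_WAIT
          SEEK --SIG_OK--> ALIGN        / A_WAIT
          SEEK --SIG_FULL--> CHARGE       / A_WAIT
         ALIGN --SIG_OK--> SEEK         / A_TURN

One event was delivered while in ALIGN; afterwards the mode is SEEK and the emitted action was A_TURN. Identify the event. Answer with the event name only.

try SIG_FULL: (ALIGN, SIG_FULL) → (ALIGN, A_HALT)
try SIG_OK: (ALIGN, SIG_OK) → (SEEK, A_TURN)  ← matches
try SIG_NEAR: (ALIGN, SIG_NEAR) → (SEEK, A_HALT)

SIG_OK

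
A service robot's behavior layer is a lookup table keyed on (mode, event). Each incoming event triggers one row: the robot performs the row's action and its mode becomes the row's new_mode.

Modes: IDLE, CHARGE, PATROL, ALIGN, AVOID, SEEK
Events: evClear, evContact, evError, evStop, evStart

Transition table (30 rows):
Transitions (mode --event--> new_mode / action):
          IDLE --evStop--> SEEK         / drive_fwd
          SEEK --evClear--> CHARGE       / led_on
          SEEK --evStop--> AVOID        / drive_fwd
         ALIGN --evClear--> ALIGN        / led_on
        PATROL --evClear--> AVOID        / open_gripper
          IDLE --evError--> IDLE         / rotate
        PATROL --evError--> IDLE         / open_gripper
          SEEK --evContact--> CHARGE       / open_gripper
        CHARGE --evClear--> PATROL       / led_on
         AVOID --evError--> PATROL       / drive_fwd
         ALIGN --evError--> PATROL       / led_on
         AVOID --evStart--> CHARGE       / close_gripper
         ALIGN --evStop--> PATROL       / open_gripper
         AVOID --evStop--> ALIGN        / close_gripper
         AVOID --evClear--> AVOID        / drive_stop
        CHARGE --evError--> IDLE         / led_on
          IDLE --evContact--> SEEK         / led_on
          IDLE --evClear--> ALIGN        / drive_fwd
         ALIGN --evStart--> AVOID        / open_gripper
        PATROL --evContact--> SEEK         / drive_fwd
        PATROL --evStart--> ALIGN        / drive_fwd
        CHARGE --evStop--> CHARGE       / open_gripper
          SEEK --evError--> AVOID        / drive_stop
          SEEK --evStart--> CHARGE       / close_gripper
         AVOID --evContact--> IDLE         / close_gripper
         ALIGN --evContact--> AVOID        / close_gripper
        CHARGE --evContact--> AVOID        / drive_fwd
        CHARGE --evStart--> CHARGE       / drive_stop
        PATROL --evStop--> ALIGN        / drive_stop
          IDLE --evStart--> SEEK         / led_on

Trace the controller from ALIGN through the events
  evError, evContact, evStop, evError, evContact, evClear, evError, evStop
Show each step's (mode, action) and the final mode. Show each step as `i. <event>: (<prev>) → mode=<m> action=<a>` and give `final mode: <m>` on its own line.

final mode: SEEK

1. evError: (ALIGN) → mode=PATROL action=led_on
2. evContact: (PATROL) → mode=SEEK action=drive_fwd
3. evStop: (SEEK) → mode=AVOID action=drive_fwd
4. evError: (AVOID) → mode=PATROL action=drive_fwd
5. evContact: (PATROL) → mode=SEEK action=drive_fwd
6. evClear: (SEEK) → mode=CHARGE action=led_on
7. evError: (CHARGE) → mode=IDLE action=led_on
8. evStop: (IDLE) → mode=SEEK action=drive_fwd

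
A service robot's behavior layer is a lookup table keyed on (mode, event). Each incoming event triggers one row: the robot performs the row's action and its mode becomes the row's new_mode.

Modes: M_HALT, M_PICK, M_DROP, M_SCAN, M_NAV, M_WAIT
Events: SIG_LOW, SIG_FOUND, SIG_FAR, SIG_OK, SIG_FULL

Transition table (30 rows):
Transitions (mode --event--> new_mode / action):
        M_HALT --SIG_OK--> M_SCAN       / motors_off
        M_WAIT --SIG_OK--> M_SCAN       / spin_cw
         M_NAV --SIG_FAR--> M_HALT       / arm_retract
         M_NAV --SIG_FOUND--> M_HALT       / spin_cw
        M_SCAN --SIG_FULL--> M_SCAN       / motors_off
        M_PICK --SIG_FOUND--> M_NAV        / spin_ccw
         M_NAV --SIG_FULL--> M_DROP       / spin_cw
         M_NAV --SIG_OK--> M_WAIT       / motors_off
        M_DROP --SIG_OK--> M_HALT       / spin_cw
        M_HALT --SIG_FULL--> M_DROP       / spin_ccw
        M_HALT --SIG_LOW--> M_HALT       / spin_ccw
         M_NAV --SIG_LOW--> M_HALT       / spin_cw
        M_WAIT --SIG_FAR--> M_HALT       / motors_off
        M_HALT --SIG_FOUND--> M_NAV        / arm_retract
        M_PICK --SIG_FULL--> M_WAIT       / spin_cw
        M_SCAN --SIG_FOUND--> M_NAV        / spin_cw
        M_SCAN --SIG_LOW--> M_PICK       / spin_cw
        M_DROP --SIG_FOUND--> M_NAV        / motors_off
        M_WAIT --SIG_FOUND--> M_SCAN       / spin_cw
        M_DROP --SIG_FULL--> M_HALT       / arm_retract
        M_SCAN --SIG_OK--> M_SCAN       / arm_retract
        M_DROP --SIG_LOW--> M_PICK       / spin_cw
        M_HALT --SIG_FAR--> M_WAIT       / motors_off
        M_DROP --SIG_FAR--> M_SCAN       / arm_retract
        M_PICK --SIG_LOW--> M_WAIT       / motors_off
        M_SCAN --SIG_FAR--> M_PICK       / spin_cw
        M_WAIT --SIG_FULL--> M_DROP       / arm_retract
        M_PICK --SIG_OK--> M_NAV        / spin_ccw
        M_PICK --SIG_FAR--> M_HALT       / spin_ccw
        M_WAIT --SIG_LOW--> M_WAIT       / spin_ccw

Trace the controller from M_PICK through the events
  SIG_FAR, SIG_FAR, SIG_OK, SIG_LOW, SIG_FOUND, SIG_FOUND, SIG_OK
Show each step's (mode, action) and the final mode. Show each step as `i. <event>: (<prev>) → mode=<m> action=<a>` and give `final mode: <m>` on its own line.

1. SIG_FAR: (M_PICK) → mode=M_HALT action=spin_ccw
2. SIG_FAR: (M_HALT) → mode=M_WAIT action=motors_off
3. SIG_OK: (M_WAIT) → mode=M_SCAN action=spin_cw
4. SIG_LOW: (M_SCAN) → mode=M_PICK action=spin_cw
5. SIG_FOUND: (M_PICK) → mode=M_NAV action=spin_ccw
6. SIG_FOUND: (M_NAV) → mode=M_HALT action=spin_cw
7. SIG_OK: (M_HALT) → mode=M_SCAN action=motors_off

final mode: M_SCAN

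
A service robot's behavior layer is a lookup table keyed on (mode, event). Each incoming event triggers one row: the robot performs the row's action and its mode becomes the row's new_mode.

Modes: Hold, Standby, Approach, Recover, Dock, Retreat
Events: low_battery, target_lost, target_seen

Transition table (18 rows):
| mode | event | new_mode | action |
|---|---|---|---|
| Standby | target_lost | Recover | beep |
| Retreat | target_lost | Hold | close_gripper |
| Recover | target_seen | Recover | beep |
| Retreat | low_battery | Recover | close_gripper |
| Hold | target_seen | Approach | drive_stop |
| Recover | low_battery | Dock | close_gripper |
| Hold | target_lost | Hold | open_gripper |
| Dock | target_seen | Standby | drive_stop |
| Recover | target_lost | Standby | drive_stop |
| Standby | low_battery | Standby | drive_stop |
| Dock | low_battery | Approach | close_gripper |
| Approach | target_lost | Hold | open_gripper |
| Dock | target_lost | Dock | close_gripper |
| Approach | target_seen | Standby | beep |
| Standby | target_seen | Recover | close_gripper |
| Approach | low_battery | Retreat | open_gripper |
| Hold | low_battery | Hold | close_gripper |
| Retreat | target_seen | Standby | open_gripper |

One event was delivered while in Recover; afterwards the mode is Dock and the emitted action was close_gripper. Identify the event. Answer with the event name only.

try low_battery: (Recover, low_battery) → (Dock, close_gripper)  ← matches
try target_lost: (Recover, target_lost) → (Standby, drive_stop)
try target_seen: (Recover, target_seen) → (Recover, beep)

low_battery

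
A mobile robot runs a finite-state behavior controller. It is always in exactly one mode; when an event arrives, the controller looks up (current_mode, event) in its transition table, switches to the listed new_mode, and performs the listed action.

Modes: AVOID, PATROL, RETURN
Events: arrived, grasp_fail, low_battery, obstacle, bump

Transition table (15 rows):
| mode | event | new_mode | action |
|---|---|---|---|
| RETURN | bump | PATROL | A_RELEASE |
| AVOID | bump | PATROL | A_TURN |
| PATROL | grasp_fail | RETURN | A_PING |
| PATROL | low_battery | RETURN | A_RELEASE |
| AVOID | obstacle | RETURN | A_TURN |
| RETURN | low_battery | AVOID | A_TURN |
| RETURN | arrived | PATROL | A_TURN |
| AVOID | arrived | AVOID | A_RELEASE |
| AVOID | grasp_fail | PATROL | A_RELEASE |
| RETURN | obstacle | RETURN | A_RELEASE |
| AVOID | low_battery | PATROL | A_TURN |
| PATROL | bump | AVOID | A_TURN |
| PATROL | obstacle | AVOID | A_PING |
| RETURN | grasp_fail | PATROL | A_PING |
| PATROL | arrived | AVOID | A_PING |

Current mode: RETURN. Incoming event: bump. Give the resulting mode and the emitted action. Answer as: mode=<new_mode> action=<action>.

mode=PATROL action=A_RELEASE

current mode = RETURN; filter table to that mode:
  (RETURN, bump) → (PATROL, A_RELEASE)  ← event matches
  (RETURN, low_battery) → (AVOID, A_TURN)
  (RETURN, arrived) → (PATROL, A_TURN)
  (RETURN, obstacle) → (RETURN, A_RELEASE)
  (RETURN, grasp_fail) → (PATROL, A_PING)
event = bump selects (PATROL, A_RELEASE)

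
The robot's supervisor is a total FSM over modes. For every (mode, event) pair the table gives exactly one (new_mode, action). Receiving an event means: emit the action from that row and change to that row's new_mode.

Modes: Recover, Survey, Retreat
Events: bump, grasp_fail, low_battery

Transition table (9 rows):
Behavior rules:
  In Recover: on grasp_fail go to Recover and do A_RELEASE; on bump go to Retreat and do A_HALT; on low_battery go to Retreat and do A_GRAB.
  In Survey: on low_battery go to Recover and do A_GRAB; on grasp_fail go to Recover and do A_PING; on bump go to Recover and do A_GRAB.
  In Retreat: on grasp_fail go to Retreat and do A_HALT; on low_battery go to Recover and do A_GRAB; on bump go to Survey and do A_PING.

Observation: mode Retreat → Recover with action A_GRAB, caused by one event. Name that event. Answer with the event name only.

low_battery

try bump: (Retreat, bump) → (Survey, A_PING)
try grasp_fail: (Retreat, grasp_fail) → (Retreat, A_HALT)
try low_battery: (Retreat, low_battery) → (Recover, A_GRAB)  ← matches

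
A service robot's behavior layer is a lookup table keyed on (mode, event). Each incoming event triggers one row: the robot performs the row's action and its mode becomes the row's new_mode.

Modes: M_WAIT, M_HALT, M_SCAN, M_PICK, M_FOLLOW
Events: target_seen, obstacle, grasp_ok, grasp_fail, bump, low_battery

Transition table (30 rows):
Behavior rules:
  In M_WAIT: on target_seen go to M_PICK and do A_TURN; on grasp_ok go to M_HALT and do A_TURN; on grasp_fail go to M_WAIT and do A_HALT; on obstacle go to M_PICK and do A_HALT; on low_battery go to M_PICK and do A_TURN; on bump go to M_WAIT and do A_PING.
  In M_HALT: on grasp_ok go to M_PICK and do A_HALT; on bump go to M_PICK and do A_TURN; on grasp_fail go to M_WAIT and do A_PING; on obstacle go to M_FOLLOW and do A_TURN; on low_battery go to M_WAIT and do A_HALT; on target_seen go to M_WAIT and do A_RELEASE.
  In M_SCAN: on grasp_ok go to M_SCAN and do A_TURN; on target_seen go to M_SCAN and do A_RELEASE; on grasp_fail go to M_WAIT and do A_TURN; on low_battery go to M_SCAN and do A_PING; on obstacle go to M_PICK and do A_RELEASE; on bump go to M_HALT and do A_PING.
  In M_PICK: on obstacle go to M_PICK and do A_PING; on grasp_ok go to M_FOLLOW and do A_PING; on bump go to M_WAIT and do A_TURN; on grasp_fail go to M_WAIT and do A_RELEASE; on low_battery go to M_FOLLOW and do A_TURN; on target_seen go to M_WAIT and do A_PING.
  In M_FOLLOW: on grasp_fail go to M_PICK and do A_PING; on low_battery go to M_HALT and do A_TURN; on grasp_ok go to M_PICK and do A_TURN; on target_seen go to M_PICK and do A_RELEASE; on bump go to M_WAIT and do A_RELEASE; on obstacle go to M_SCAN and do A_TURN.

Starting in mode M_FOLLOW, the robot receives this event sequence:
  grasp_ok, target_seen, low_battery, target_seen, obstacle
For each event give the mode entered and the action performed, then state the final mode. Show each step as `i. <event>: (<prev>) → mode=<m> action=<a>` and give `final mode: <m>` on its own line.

final mode: M_PICK

1. grasp_ok: (M_FOLLOW) → mode=M_PICK action=A_TURN
2. target_seen: (M_PICK) → mode=M_WAIT action=A_PING
3. low_battery: (M_WAIT) → mode=M_PICK action=A_TURN
4. target_seen: (M_PICK) → mode=M_WAIT action=A_PING
5. obstacle: (M_WAIT) → mode=M_PICK action=A_HALT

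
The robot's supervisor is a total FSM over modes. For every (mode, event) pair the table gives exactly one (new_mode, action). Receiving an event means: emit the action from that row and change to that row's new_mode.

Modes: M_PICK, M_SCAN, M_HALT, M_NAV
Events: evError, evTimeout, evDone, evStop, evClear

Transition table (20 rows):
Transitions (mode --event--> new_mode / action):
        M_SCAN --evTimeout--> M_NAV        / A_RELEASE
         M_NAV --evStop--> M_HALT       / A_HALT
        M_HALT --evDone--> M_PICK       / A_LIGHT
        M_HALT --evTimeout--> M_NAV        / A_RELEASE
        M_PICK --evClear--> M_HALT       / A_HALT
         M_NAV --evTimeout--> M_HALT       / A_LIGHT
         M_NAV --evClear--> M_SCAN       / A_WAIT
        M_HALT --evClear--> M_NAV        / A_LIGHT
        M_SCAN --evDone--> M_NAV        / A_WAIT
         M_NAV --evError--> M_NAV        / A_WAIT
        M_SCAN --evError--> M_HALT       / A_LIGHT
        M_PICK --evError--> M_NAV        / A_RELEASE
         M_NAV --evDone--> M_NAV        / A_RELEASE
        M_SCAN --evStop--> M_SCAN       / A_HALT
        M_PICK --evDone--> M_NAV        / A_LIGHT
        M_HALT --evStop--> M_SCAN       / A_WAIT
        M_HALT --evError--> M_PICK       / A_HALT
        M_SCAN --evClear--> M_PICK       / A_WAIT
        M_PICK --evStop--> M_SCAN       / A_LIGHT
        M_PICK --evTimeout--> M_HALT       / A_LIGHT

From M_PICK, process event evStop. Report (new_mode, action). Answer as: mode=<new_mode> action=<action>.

current mode = M_PICK; filter table to that mode:
  (M_PICK, evClear) → (M_HALT, A_HALT)
  (M_PICK, evError) → (M_NAV, A_RELEASE)
  (M_PICK, evDone) → (M_NAV, A_LIGHT)
  (M_PICK, evStop) → (M_SCAN, A_LIGHT)  ← event matches
  (M_PICK, evTimeout) → (M_HALT, A_LIGHT)
event = evStop selects (M_SCAN, A_LIGHT)

mode=M_SCAN action=A_LIGHT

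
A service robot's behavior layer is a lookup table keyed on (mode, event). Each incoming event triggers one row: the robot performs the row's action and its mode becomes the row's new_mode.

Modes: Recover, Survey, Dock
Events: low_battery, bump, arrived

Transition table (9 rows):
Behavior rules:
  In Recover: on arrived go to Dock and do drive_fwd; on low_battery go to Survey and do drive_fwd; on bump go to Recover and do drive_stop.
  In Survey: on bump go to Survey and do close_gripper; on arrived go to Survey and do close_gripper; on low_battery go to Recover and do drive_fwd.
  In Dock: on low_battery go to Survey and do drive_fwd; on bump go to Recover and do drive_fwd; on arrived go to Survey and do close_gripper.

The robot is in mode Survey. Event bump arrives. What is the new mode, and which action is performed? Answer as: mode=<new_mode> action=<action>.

mode=Survey action=close_gripper

current mode = Survey; filter table to that mode:
  (Survey, bump) → (Survey, close_gripper)  ← event matches
  (Survey, arrived) → (Survey, close_gripper)
  (Survey, low_battery) → (Recover, drive_fwd)
event = bump selects (Survey, close_gripper)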